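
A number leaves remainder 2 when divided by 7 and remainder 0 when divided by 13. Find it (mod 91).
M = 7 × 13 = 91. M₁ = 13, y₁ ≡ 6 (mod 7). M₂ = 7, y₂ ≡ 2 (mod 13). z = 2×13×6 + 0×7×2 ≡ 65 (mod 91)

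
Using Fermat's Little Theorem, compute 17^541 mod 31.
By Fermat: 17^{30} ≡ 1 (mod 31). 541 ≡ 1 (mod 30). So 17^{541} ≡ 17^{1} ≡ 17 (mod 31)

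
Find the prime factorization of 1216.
2^6 × 19

Divide by primes starting from smallest:
1216 ÷ 2 = 608
608 ÷ 2 = 304
304 ÷ 2 = 152
152 ÷ 2 = 76
76 ÷ 2 = 38
38 ÷ 2 = 19
19 ÷ 19 = 1

1216 = 2^6 × 19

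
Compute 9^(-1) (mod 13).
9^(-1) ≡ 3 (mod 13). Verification: 9 × 3 = 27 ≡ 1 (mod 13)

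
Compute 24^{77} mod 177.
174

Using successive squaring:
Binary expansion of 77: 1001101
Powers of 24 mod 177 (each is the square of the previous):
  24^1 ≡ 24 (mod 177)
  24^2 ≡ 24² = 576 ≡ 45 (mod 177)
  24^4 ≡ 45² = 2025 ≡ 78 (mod 177)
  24^8 ≡ 78² = 6084 ≡ 66 (mod 177)
  24^16 ≡ 66² = 4356 ≡ 108 (mod 177)
  24^32 ≡ 108² = 11664 ≡ 159 (mod 177)
  24^64 ≡ 159² = 25281 ≡ 147 (mod 177)
77 = 64 + 8 + 4 + 1, so 24^77 = 24^64 × 24^8 × 24^4 × 24^1 ≡ 147 × 66 × 78 × 24 (mod 177)
Multiplying step by step:
  147 × 66 = 9702 ≡ 144 (mod 177)
  144 × 78 = 11232 ≡ 81 (mod 177)
  81 × 24 = 1944 ≡ 174 (mod 177)
Result: 24^77 ≡ 174 (mod 177)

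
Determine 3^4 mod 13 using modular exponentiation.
4 = 4 (binary 100). Repeated squaring mod 13: 3^1 ≡ 3; 3^2 ≡ 3² = 9 ≡ 9; 3^4 ≡ 9² = 81 ≡ 3. So 3^4 ≡ 3 (mod 13).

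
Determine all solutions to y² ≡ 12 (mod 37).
The square roots of 12 mod 37 are 7 and 30. Verify: 7² = 49 ≡ 12 (mod 37)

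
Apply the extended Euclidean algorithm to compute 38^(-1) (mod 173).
Extended GCD: 38(41) + 173(-9) = 1. So 38^(-1) ≡ 41 ≡ 41 (mod 173). Verify: 38 × 41 = 1558 ≡ 1 (mod 173)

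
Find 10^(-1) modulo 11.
10

Using Extended Euclidean Algorithm:
gcd(10, 11) = 1
Bezout coefficients: 10 × -1 + 11 × 1 = 1
So 10 × -1 ≡ 1 (mod 11)
The inverse is -1 mod 11 = 10
Verification: 10 × 10 = 100 = 9 × 11 + 1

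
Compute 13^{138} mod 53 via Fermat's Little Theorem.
36

By Fermat's Little Theorem, a^(p-1) ≡ 1 (mod p) for prime p and gcd(a, p) = 1
Here p = 53, so 13^52 ≡ 1 (mod 53)
We can reduce the exponent: 138 mod 52 = 34
So 13^138 ≡ 13^34 (mod 53)
Computing: 13^34 mod 53 = 36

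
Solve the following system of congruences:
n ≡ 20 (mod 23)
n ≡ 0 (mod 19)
342

Using the Chinese Remainder Theorem:
M = product of moduli = 437
For equation 1: M_1 = 19, 19 ≡ 19 (mod 23), inverse of 19 mod 23 is 17 (check: 19 × 17 = 323 ≡ 1 (mod 23))
For equation 2: M_2 = 23, 23 ≡ 4 (mod 19), inverse of 23 mod 19 is 5 (check: 4 × 5 = 20 ≡ 1 (mod 19))
Combine: n ≡ Σ r_i×M_i×(M_i⁻¹ mod m_i) = 20×19×17 + 0×23×5 = 6460 + 0 = 6460
6460 mod 437 = 342
n ≡ 342 (mod 437)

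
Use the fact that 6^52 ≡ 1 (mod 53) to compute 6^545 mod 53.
By Fermat: 6^{52} ≡ 1 (mod 53). 545 ≡ 25 (mod 52). So 6^{545} ≡ 6^{25} ≡ 9 (mod 53)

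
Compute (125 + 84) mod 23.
2

(125 + 84) = 209
209 mod 23 = 2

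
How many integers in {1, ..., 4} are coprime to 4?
2

Prime factorization: 4 = 2^2
Using the formula φ(n) = n × Π(1 - 1/p) for each prime factor p:
φ(4) = 4 × (1 - 1/2)
φ(4) = 2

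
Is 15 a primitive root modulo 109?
No

To verify, check if 15^(108/q) ≢ 1 (mod 109) for each prime divisor q of 108
Divisors of 108 = 108: [1, 2, 3, 4, 6, 9, 12, 18, 27, 36, 54, 108]
  15^(108/2) = 15^54 ≡ 1 (mod 109)
  15^(108/3) = 15^36 ≡ 45 (mod 109)
Conclusion: 15 is not a primitive root modulo 109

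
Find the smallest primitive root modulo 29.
p - 1 = 28 has prime divisors 2, 7. h is a primitive root mod 29 iff h^(28/q) ≢ 1 (mod 29) for each such q.
h = 2: 2^14 ≡ 28, 2^4 ≡ 16 (mod 29); none is 1, so 2 has order 28 and is a primitive root.
The smallest primitive root mod 29 is g = 2.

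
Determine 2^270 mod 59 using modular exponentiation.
Using Fermat: 2^{58} ≡ 1 (mod 59). 270 ≡ 38 (mod 58). So 2^{270} ≡ 2^{38} ≡ 19 (mod 59)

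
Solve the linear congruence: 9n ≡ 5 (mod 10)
5

Since gcd(9, 10) = 1 divides 5, a solution exists.
Multiply both sides by the inverse of 9 mod 10:
  9^(-1) mod 10 = 9
  x ≡ 9 × 5 ≡ 45 ≡ 5 (mod 10)
Verification: 9 × 5 = 45 = 4 × 10 + 5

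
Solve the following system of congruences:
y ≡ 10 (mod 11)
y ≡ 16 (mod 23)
131

Using the Chinese Remainder Theorem:
M = product of moduli = 253
For equation 1: M_1 = 23, 23 ≡ 1 (mod 11), inverse of 23 mod 11 is 1 (check: 1 × 1 = 1 ≡ 1 (mod 11))
For equation 2: M_2 = 11, 11 ≡ 11 (mod 23), inverse of 11 mod 23 is 21 (check: 11 × 21 = 231 ≡ 1 (mod 23))
Combine: y ≡ Σ r_i×M_i×(M_i⁻¹ mod m_i) = 10×23×1 + 16×11×21 = 230 + 3696 = 3926
3926 mod 253 = 131
y ≡ 131 (mod 253)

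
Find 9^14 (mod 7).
Using Fermat: 9^{6} ≡ 1 (mod 7). 14 ≡ 2 (mod 6). So 9^{14} ≡ 9^{2} ≡ 4 (mod 7)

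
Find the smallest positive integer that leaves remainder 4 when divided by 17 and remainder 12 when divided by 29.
M = 17 × 29 = 493. M₁ = 29, y₁ ≡ 10 (mod 17). M₂ = 17, y₂ ≡ 12 (mod 29). k = 4×29×10 + 12×17×12 ≡ 157 (mod 493). The smallest positive such number is 157.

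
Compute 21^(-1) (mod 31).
21^(-1) ≡ 3 (mod 31). Verification: 21 × 3 = 63 ≡ 1 (mod 31)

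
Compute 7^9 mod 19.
9 = 8 + 1 (binary 1001). Repeated squaring mod 19: 7^1 ≡ 7; 7^2 ≡ 7² = 49 ≡ 11; 7^4 ≡ 11² = 121 ≡ 7; 7^8 ≡ 7² = 49 ≡ 11. Multiply: 7^9 = 7^8 × 7^1 ≡ 11 × 7 (mod 19): 11 × 7 = 77 ≡ 1. So 7^9 ≡ 1 (mod 19).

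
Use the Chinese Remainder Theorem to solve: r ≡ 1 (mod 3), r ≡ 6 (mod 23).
M = 3 × 23 = 69. M₁ = 23, y₁ ≡ 2 (mod 3). M₂ = 3, y₂ ≡ 8 (mod 23). r = 1×23×2 + 6×3×8 ≡ 52 (mod 69)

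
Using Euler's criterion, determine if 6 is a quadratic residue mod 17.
By Euler's criterion: 6^{8} ≡ 16 (mod 17). Since this equals -1 (≡ 16), 6 is not a QR.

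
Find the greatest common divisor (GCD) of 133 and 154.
7

Using the Euclidean algorithm:
133 = 0 × 154 + 133
154 = 1 × 133 + 21
133 = 6 × 21 + 7
21 = 3 × 7 + 0

GCD(133, 154) = 7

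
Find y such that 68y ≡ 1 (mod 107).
68^(-1) ≡ 96 (mod 107). Verification: 68 × 96 = 6528 ≡ 1 (mod 107)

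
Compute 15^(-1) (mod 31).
29

Using Extended Euclidean Algorithm:
gcd(15, 31) = 1
Bezout coefficients: 15 × -2 + 31 × 1 = 1
So 15 × -2 ≡ 1 (mod 31)
The inverse is -2 mod 31 = 29
Verification: 15 × 29 = 435 = 14 × 31 + 1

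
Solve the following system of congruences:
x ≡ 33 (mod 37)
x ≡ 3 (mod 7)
255

Using the Chinese Remainder Theorem:
M = product of moduli = 259
For equation 1: M_1 = 7, 7 ≡ 7 (mod 37), inverse of 7 mod 37 is 16 (check: 7 × 16 = 112 ≡ 1 (mod 37))
For equation 2: M_2 = 37, 37 ≡ 2 (mod 7), inverse of 37 mod 7 is 4 (check: 2 × 4 = 8 ≡ 1 (mod 7))
Combine: x ≡ Σ r_i×M_i×(M_i⁻¹ mod m_i) = 33×7×16 + 3×37×4 = 3696 + 444 = 4140
4140 mod 259 = 255
x ≡ 255 (mod 259)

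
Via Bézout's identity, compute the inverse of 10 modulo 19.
Extended GCD: 10(2) + 19(-1) = 1. So 10^(-1) ≡ 2 ≡ 2 (mod 19). Verify: 10 × 2 = 20 ≡ 1 (mod 19)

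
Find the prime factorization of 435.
3 × 5 × 29

Divide by primes starting from smallest:
435 ÷ 3 = 145
145 ÷ 5 = 29
29 ÷ 29 = 1

435 = 3 × 5 × 29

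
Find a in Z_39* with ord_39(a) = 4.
5 has order 4 mod 39 since 5^{4} ≡ 1 (mod 39) and no smaller power works.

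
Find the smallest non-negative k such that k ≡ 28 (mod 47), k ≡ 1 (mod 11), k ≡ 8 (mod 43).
7877

Using the Chinese Remainder Theorem:
M = product of moduli = 22231
For equation 1: M_1 = 473, 473 ≡ 3 (mod 47), inverse of 473 mod 47 is 16 (check: 3 × 16 = 48 ≡ 1 (mod 47))
For equation 2: M_2 = 2021, 2021 ≡ 8 (mod 11), inverse of 2021 mod 11 is 7 (check: 8 × 7 = 56 ≡ 1 (mod 11))
For equation 3: M_3 = 517, 517 ≡ 1 (mod 43), inverse of 517 mod 43 is 1 (check: 1 × 1 = 1 ≡ 1 (mod 43))
Combine: k ≡ Σ r_i×M_i×(M_i⁻¹ mod m_i) = 28×473×16 + 1×2021×7 + 8×517×1 = 211904 + 14147 + 4136 = 230187
230187 mod 22231 = 7877
k ≡ 7877 (mod 22231)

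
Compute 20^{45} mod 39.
8

Using successive squaring:
Binary expansion of 45: 101101
Powers of 20 mod 39 (each is the square of the previous):
  20^1 ≡ 20 (mod 39)
  20^2 ≡ 20² = 400 ≡ 10 (mod 39)
  20^4 ≡ 10² = 100 ≡ 22 (mod 39)
  20^8 ≡ 22² = 484 ≡ 16 (mod 39)
  20^16 ≡ 16² = 256 ≡ 22 (mod 39)
  20^32 ≡ 22² = 484 ≡ 16 (mod 39)
45 = 32 + 8 + 4 + 1, so 20^45 = 20^32 × 20^8 × 20^4 × 20^1 ≡ 16 × 16 × 22 × 20 (mod 39)
Multiplying step by step:
  16 × 16 = 256 ≡ 22 (mod 39)
  22 × 22 = 484 ≡ 16 (mod 39)
  16 × 20 = 320 ≡ 8 (mod 39)
Result: 20^45 ≡ 8 (mod 39)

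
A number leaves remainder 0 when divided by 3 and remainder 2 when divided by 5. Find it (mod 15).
M = 3 × 5 = 15. M₁ = 5, y₁ ≡ 2 (mod 3). M₂ = 3, y₂ ≡ 2 (mod 5). n = 0×5×2 + 2×3×2 ≡ 12 (mod 15)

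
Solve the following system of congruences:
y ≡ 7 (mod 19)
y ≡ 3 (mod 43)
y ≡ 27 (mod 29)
15397

Using the Chinese Remainder Theorem:
M = product of moduli = 23693
For equation 1: M_1 = 1247, 1247 ≡ 12 (mod 19), inverse of 1247 mod 19 is 8 (check: 12 × 8 = 96 ≡ 1 (mod 19))
For equation 2: M_2 = 551, 551 ≡ 35 (mod 43), inverse of 551 mod 43 is 16 (check: 35 × 16 = 560 ≡ 1 (mod 43))
For equation 3: M_3 = 817, 817 ≡ 5 (mod 29), inverse of 817 mod 29 is 6 (check: 5 × 6 = 30 ≡ 1 (mod 29))
Combine: y ≡ Σ r_i×M_i×(M_i⁻¹ mod m_i) = 7×1247×8 + 3×551×16 + 27×817×6 = 69832 + 26448 + 132354 = 228634
228634 mod 23693 = 15397
y ≡ 15397 (mod 23693)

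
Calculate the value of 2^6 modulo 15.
6 = 4 + 2 (binary 110). Repeated squaring mod 15: 2^1 ≡ 2; 2^2 ≡ 2² = 4 ≡ 4; 2^4 ≡ 4² = 16 ≡ 1. Multiply: 2^6 = 2^4 × 2^2 ≡ 1 × 4 (mod 15): 1 × 4 = 4 ≡ 4. So 2^6 ≡ 4 (mod 15).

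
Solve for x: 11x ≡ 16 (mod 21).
11

Since gcd(11, 21) = 1 divides 16, a solution exists.
Multiply both sides by the inverse of 11 mod 21:
  11^(-1) mod 21 = 2
  x ≡ 2 × 16 ≡ 32 ≡ 11 (mod 21)
Verification: 11 × 11 = 121 = 5 × 21 + 16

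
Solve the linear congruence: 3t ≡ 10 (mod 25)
20

Since gcd(3, 25) = 1 divides 10, a solution exists.
Multiply both sides by the inverse of 3 mod 25:
  3^(-1) mod 25 = 17
  x ≡ 17 × 10 ≡ 170 ≡ 20 (mod 25)
Verification: 3 × 20 = 60 = 2 × 25 + 10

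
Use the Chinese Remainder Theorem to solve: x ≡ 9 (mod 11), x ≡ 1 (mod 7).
64

Using the Chinese Remainder Theorem:
M = product of moduli = 77
For equation 1: M_1 = 7, 7 ≡ 7 (mod 11), inverse of 7 mod 11 is 8 (check: 7 × 8 = 56 ≡ 1 (mod 11))
For equation 2: M_2 = 11, 11 ≡ 4 (mod 7), inverse of 11 mod 7 is 2 (check: 4 × 2 = 8 ≡ 1 (mod 7))
Combine: x ≡ Σ r_i×M_i×(M_i⁻¹ mod m_i) = 9×7×8 + 1×11×2 = 504 + 22 = 526
526 mod 77 = 64
x ≡ 64 (mod 77)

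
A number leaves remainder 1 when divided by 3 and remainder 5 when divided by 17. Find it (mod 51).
M = 3 × 17 = 51. M₁ = 17, y₁ ≡ 2 (mod 3). M₂ = 3, y₂ ≡ 6 (mod 17). z = 1×17×2 + 5×3×6 ≡ 22 (mod 51)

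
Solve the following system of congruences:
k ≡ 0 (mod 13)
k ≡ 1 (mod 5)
26

Using the Chinese Remainder Theorem:
M = product of moduli = 65
For equation 1: M_1 = 5, 5 ≡ 5 (mod 13), inverse of 5 mod 13 is 8 (check: 5 × 8 = 40 ≡ 1 (mod 13))
For equation 2: M_2 = 13, 13 ≡ 3 (mod 5), inverse of 13 mod 5 is 2 (check: 3 × 2 = 6 ≡ 1 (mod 5))
Combine: k ≡ Σ r_i×M_i×(M_i⁻¹ mod m_i) = 0×5×8 + 1×13×2 = 0 + 26 = 26
26 mod 65 = 26
k ≡ 26 (mod 65)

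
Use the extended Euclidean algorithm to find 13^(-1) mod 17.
Extended GCD: 13(4) + 17(-3) = 1. So 13^(-1) ≡ 4 ≡ 4 (mod 17). Verify: 13 × 4 = 52 ≡ 1 (mod 17)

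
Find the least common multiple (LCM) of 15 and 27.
135

First find GCD(15, 27) using the Euclidean algorithm:
15 = 0 × 27 + 15
27 = 1 × 15 + 12
15 = 1 × 12 + 3
12 = 4 × 3 + 0
GCD(15, 27) = 3

LCM formula: LCM(a, b) = (a × b) / GCD(a, b)
LCM(15, 27) = (15 × 27) / 3
LCM(15, 27) = 405 / 3
LCM(15, 27) = 135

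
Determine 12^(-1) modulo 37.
12^(-1) ≡ 34 (mod 37). Verification: 12 × 34 = 408 ≡ 1 (mod 37)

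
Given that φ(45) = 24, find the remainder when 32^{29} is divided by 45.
By Euler: 32^{24} ≡ 1 (mod 45) since gcd(32, 45) = 1. 29 = 1×24 + 5. So 32^{29} ≡ 32^{5} ≡ 2 (mod 45)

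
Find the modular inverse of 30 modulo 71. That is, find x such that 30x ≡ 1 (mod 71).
45

Using Extended Euclidean Algorithm:
gcd(30, 71) = 1
Bezout coefficients: 30 × -26 + 71 × 11 = 1
So 30 × -26 ≡ 1 (mod 71)
The inverse is -26 mod 71 = 45
Verification: 30 × 45 = 1350 = 19 × 71 + 1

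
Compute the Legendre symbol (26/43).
(26/43) = 26^{21} mod 43 = -1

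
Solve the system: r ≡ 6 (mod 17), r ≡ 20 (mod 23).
M = 17 × 23 = 391. M₁ = 23, y₁ ≡ 3 (mod 17). M₂ = 17, y₂ ≡ 19 (mod 23). r = 6×23×3 + 20×17×19 ≡ 227 (mod 391)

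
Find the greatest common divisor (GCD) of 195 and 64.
1

Using the Euclidean algorithm:
195 = 3 × 64 + 3
64 = 21 × 3 + 1
3 = 3 × 1 + 0

GCD(195, 64) = 1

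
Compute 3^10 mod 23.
10 = 8 + 2 (binary 1010). Repeated squaring mod 23: 3^1 ≡ 3; 3^2 ≡ 3² = 9 ≡ 9; 3^4 ≡ 9² = 81 ≡ 12; 3^8 ≡ 12² = 144 ≡ 6. Multiply: 3^10 = 3^8 × 3^2 ≡ 6 × 9 (mod 23): 6 × 9 = 54 ≡ 8. So 3^10 ≡ 8 (mod 23).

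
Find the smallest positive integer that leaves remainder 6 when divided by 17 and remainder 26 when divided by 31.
M = 17 × 31 = 527. M₁ = 31, y₁ ≡ 11 (mod 17). M₂ = 17, y₂ ≡ 11 (mod 31). y = 6×31×11 + 26×17×11 ≡ 57 (mod 527). The smallest positive such number is 57.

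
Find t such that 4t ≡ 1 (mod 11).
4^(-1) ≡ 3 (mod 11). Verification: 4 × 3 = 12 ≡ 1 (mod 11)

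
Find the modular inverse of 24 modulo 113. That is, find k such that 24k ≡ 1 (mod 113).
33

Using Extended Euclidean Algorithm:
gcd(24, 113) = 1
Bezout coefficients: 24 × 33 + 113 × -7 = 1
So 24 × 33 ≡ 1 (mod 113)
The inverse is 33 mod 113 = 33
Verification: 24 × 33 = 792 = 7 × 113 + 1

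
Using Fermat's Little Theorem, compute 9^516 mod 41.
By Fermat: 9^{40} ≡ 1 (mod 41). 516 ≡ 36 (mod 40). So 9^{516} ≡ 9^{36} ≡ 1 (mod 41)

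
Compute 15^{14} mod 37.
4

Using successive squaring:
Binary expansion of 14: 1110
Powers of 15 mod 37 (each is the square of the previous):
  15^1 ≡ 15 (mod 37)
  15^2 ≡ 15² = 225 ≡ 3 (mod 37)
  15^4 ≡ 3² = 9 ≡ 9 (mod 37)
  15^8 ≡ 9² = 81 ≡ 7 (mod 37)
14 = 8 + 4 + 2, so 15^14 = 15^8 × 15^4 × 15^2 ≡ 7 × 9 × 3 (mod 37)
Multiplying step by step:
  7 × 9 = 63 ≡ 26 (mod 37)
  26 × 3 = 78 ≡ 4 (mod 37)
Result: 15^14 ≡ 4 (mod 37)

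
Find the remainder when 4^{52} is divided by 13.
By Fermat: 4^{12} ≡ 1 (mod 13). 52 = 4×12 + 4. So 4^{52} ≡ 4^{4} ≡ 9 (mod 13)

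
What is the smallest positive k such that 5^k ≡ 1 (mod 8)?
Powers of 5 mod 8: 5^1≡5, 5^2≡1. Order = 2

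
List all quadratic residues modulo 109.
QRs mod 109: {1, 3, 4, 5, 7, 9, 12, 15, 16, 20, 21, 22, 25, 26, 27, 28, 29, 31, 34, 35, 36, 38, 43, 45, 46, 48, 49, 60, 61, 63, 64, 66, 71, 73, 74, 75, 78, 80, 81, 82, 83, 84, 87, 88, 89, 93, 94, 97, 100, 102, 104, 105, 106, 108}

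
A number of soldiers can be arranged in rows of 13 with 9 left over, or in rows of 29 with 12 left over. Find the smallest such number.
M = 13 × 29 = 377. M₁ = 29, y₁ ≡ 9 (mod 13). M₂ = 13, y₂ ≡ 9 (mod 29). n = 9×29×9 + 12×13×9 ≡ 360 (mod 377). The smallest positive such number is 360.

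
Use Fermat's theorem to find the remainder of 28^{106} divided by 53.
42

By Fermat's Little Theorem, a^(p-1) ≡ 1 (mod p) for prime p and gcd(a, p) = 1
Here p = 53, so 28^52 ≡ 1 (mod 53)
We can reduce the exponent: 106 mod 52 = 2
So 28^106 ≡ 28^2 (mod 53)
Computing: 28^2 mod 53 = 42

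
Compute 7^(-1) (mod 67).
7^(-1) ≡ 48 (mod 67). Verification: 7 × 48 = 336 ≡ 1 (mod 67)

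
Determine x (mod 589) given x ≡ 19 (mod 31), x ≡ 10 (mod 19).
143

Using the Chinese Remainder Theorem:
M = product of moduli = 589
For equation 1: M_1 = 19, 19 ≡ 19 (mod 31), inverse of 19 mod 31 is 18 (check: 19 × 18 = 342 ≡ 1 (mod 31))
For equation 2: M_2 = 31, 31 ≡ 12 (mod 19), inverse of 31 mod 19 is 8 (check: 12 × 8 = 96 ≡ 1 (mod 19))
Combine: x ≡ Σ r_i×M_i×(M_i⁻¹ mod m_i) = 19×19×18 + 10×31×8 = 6498 + 2480 = 8978
8978 mod 589 = 143
x ≡ 143 (mod 589)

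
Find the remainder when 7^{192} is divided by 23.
By Fermat: 7^{22} ≡ 1 (mod 23). 192 = 8×22 + 16. So 7^{192} ≡ 7^{16} ≡ 6 (mod 23)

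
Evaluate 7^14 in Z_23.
Using repeated squaring. 14 = 8 + 4 + 2 (binary 1110). Repeated squaring mod 23: 7^1 ≡ 7; 7^2 ≡ 7² = 49 ≡ 3; 7^4 ≡ 3² = 9 ≡ 9; 7^8 ≡ 9² = 81 ≡ 12. Multiply: 7^14 = 7^8 × 7^4 × 7^2 ≡ 12 × 9 × 3 (mod 23): 12 × 9 = 108 ≡ 16; 16 × 3 = 48 ≡ 2. So 7^14 ≡ 2 (mod 23).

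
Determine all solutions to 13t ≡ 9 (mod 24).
21

Since gcd(13, 24) = 1 divides 9, a solution exists.
Multiply both sides by the inverse of 13 mod 24:
  13^(-1) mod 24 = 13
  x ≡ 13 × 9 ≡ 117 ≡ 21 (mod 24)
Verification: 13 × 21 = 273 = 11 × 24 + 9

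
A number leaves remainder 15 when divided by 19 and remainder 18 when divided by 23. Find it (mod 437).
M = 19 × 23 = 437. M₁ = 23, y₁ ≡ 5 (mod 19). M₂ = 19, y₂ ≡ 17 (mod 23). r = 15×23×5 + 18×19×17 ≡ 110 (mod 437)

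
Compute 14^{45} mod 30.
14

Using successive squaring:
Binary expansion of 45: 101101
Powers of 14 mod 30 (each is the square of the previous):
  14^1 ≡ 14 (mod 30)
  14^2 ≡ 14² = 196 ≡ 16 (mod 30)
  14^4 ≡ 16² = 256 ≡ 16 (mod 30)
  14^8 ≡ 16² = 256 ≡ 16 (mod 30)
  14^16 ≡ 16² = 256 ≡ 16 (mod 30)
  14^32 ≡ 16² = 256 ≡ 16 (mod 30)
45 = 32 + 8 + 4 + 1, so 14^45 = 14^32 × 14^8 × 14^4 × 14^1 ≡ 16 × 16 × 16 × 14 (mod 30)
Multiplying step by step:
  16 × 16 = 256 ≡ 16 (mod 30)
  16 × 16 = 256 ≡ 16 (mod 30)
  16 × 14 = 224 ≡ 14 (mod 30)
Result: 14^45 ≡ 14 (mod 30)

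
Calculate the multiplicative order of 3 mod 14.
Powers of 3 mod 14: 3^1≡3, 3^2≡9, 3^3≡13, 3^4≡11, 3^5≡5, 3^6≡1. Order = 6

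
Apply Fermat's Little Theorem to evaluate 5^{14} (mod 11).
9

By Fermat's Little Theorem, a^(p-1) ≡ 1 (mod p) for prime p and gcd(a, p) = 1
Here p = 11, so 5^10 ≡ 1 (mod 11)
We can reduce the exponent: 14 mod 10 = 4
So 5^14 ≡ 5^4 (mod 11)
Computing: 5^4 mod 11 = 9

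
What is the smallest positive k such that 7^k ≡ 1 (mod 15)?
Powers of 7 mod 15: 7^1≡7, 7^2≡4, 7^3≡13, 7^4≡1. Order = 4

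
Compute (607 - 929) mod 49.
21

(607 - 929) = -322
-322 mod 49 = 21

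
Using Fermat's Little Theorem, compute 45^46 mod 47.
By Fermat's Little Theorem, 45^{46} ≡ 1 (mod 47) since 47 is prime and gcd(45, 47) = 1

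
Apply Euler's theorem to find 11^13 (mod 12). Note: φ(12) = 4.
By Euler: 11^{4} ≡ 1 (mod 12) since gcd(11, 12) = 1. 13 = 3×4 + 1. So 11^{13} ≡ 11^{1} ≡ 11 (mod 12)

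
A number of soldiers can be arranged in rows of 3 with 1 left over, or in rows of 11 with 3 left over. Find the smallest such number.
M = 3 × 11 = 33. M₁ = 11, y₁ ≡ 2 (mod 3). M₂ = 3, y₂ ≡ 4 (mod 11). m = 1×11×2 + 3×3×4 ≡ 25 (mod 33). The smallest positive such number is 25.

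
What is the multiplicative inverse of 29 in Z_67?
37

Using Extended Euclidean Algorithm:
gcd(29, 67) = 1
Bezout coefficients: 29 × -30 + 67 × 13 = 1
So 29 × -30 ≡ 1 (mod 67)
The inverse is -30 mod 67 = 37
Verification: 29 × 37 = 1073 = 16 × 67 + 1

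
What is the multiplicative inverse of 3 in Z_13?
9

Using Extended Euclidean Algorithm:
gcd(3, 13) = 1
Bezout coefficients: 3 × -4 + 13 × 1 = 1
So 3 × -4 ≡ 1 (mod 13)
The inverse is -4 mod 13 = 9
Verification: 3 × 9 = 27 = 2 × 13 + 1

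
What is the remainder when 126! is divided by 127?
By Wilson's theorem, (126)! ≡ -1 ≡ 126 (mod 127)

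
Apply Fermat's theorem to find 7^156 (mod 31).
By Fermat: 7^{30} ≡ 1 (mod 31). 156 = 5×30 + 6. So 7^{156} ≡ 7^{6} ≡ 4 (mod 31)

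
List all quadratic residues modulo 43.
QRs mod 43: {1, 4, 6, 9, 10, 11, 13, 14, 15, 16, 17, 21, 23, 24, 25, 31, 35, 36, 38, 40, 41}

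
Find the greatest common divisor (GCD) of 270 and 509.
1

Using the Euclidean algorithm:
270 = 0 × 509 + 270
509 = 1 × 270 + 239
270 = 1 × 239 + 31
239 = 7 × 31 + 22
31 = 1 × 22 + 9
22 = 2 × 9 + 4
9 = 2 × 4 + 1
4 = 4 × 1 + 0

GCD(270, 509) = 1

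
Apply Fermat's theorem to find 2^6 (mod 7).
By Fermat's Little Theorem, 2^{6} ≡ 1 (mod 7) since 7 is prime and gcd(2, 7) = 1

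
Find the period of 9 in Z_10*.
Powers of 9 mod 10: 9^1≡9, 9^2≡1. Order = 2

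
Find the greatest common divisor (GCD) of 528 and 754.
2

Using the Euclidean algorithm:
528 = 0 × 754 + 528
754 = 1 × 528 + 226
528 = 2 × 226 + 76
226 = 2 × 76 + 74
76 = 1 × 74 + 2
74 = 37 × 2 + 0

GCD(528, 754) = 2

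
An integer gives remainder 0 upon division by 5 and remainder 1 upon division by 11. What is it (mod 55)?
M = 5 × 11 = 55. M₁ = 11, y₁ ≡ 1 (mod 5). M₂ = 5, y₂ ≡ 9 (mod 11). y = 0×11×1 + 1×5×9 ≡ 45 (mod 55). The smallest positive such number is 45.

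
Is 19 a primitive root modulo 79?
No

To verify, check if 19^(78/q) ≢ 1 (mod 79) for each prime divisor q of 78
Divisors of 78 = 78: [1, 2, 3, 6, 13, 26, 39, 78]
  19^(78/2) = 19^39 ≡ 1 (mod 79)
  19^(78/3) = 19^26 ≡ 55 (mod 79)
  19^(78/13) = 19^6 ≡ 38 (mod 79)
Conclusion: 19 is not a primitive root modulo 79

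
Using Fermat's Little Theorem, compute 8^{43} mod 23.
3

By Fermat's Little Theorem, a^(p-1) ≡ 1 (mod p) for prime p and gcd(a, p) = 1
Here p = 23, so 8^22 ≡ 1 (mod 23)
We can reduce the exponent: 43 mod 22 = 21
So 8^43 ≡ 8^21 (mod 23)
Computing: 8^21 mod 23 = 3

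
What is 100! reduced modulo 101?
By Wilson's theorem, (100)! ≡ -1 ≡ 100 (mod 101)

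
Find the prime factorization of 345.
3 × 5 × 23

Divide by primes starting from smallest:
345 ÷ 3 = 115
115 ÷ 5 = 23
23 ÷ 23 = 1

345 = 3 × 5 × 23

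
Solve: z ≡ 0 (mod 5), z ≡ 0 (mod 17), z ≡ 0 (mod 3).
M = 5 × 17 × 3 = 255. M₁ = 51, y₁ ≡ 1 (mod 5). M₂ = 15, y₂ ≡ 8 (mod 17). M₃ = 85, y₃ ≡ 1 (mod 3). z = 0×51×1 + 0×15×8 + 0×85×1 ≡ 0 (mod 255)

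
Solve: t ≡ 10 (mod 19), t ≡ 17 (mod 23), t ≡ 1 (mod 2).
M = 19 × 23 × 2 = 874. M₁ = 46, y₁ ≡ 12 (mod 19). M₂ = 38, y₂ ≡ 20 (mod 23). M₃ = 437, y₃ ≡ 1 (mod 2). t = 10×46×12 + 17×38×20 + 1×437×1 ≡ 523 (mod 874)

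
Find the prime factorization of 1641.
3 × 547

Divide by primes starting from smallest:
1641 ÷ 3 = 547
547 ÷ 547 = 1

1641 = 3 × 547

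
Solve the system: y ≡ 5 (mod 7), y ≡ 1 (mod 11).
M = 7 × 11 = 77. M₁ = 11, y₁ ≡ 2 (mod 7). M₂ = 7, y₂ ≡ 8 (mod 11). y = 5×11×2 + 1×7×8 ≡ 12 (mod 77)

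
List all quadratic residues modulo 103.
QRs mod 103: {1, 2, 4, 7, 8, 9, 13, 14, 15, 16, 17, 18, 19, 23, 25, 26, 28, 29, 30, 32, 33, 34, 36, 38, 41, 46, 49, 50, 52, 55, 56, 58, 59, 60, 61, 63, 64, 66, 68, 72, 76, 79, 81, 82, 83, 91, 92, 93, 97, 98, 100}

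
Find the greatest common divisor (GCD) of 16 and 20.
4

Using the Euclidean algorithm:
16 = 0 × 20 + 16
20 = 1 × 16 + 4
16 = 4 × 4 + 0

GCD(16, 20) = 4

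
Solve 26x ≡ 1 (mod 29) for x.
19

Using Extended Euclidean Algorithm:
gcd(26, 29) = 1
Bezout coefficients: 26 × -10 + 29 × 9 = 1
So 26 × -10 ≡ 1 (mod 29)
The inverse is -10 mod 29 = 19
Verification: 26 × 19 = 494 = 17 × 29 + 1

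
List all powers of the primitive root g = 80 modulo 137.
g^1, g^2, ..., g^{136} mod 137: {80, 98, 31, 14, 24, 2, 23, 59, 62, 28, 48, 4, 46, 118, 124, 56, 96, 8, 92, 99, 111, 112, 55, 16, 47, 61, 85, 87, 110, 32, 94, 122, 33, 37, 83, 64, 51, 107, 66, 74, 29, 128, 102, 77, 132, 11, 58, 119, 67, 17, 127, 22, 116, 101, 134, 34, 117, 44, 95, 65, 131, 68, 97, 88, 53, 130, 125, 136, 57, 39, 106, 123, 113, 135, 114, 78, 75, 109, 89, 133, 91, 19, 13, 81, 41, 129, 45, 38, 26, 25, 82, 121, 90, 76, 52, 50, 27, 105, 43, 15, 104, 100, 54, 73, 86, 30, 71, 63, 108, 9, 35, 60, 5, 126, 79, 18, 70, 120, 10, 115, 21, 36, 3, 103, 20, 93, 42, 72, 6, 69, 40, 49, 84, 7, 12, 1}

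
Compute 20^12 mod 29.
Using repeated squaring. 12 = 8 + 4 (binary 1100). Repeated squaring mod 29: 20^1 ≡ 20; 20^2 ≡ 20² = 400 ≡ 23; 20^4 ≡ 23² = 529 ≡ 7; 20^8 ≡ 7² = 49 ≡ 20. Multiply: 20^12 = 20^8 × 20^4 ≡ 20 × 7 (mod 29): 20 × 7 = 140 ≡ 24. So 20^12 ≡ 24 (mod 29).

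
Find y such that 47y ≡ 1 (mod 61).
47^(-1) ≡ 13 (mod 61). Verification: 47 × 13 = 611 ≡ 1 (mod 61)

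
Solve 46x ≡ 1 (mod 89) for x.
60

Using Extended Euclidean Algorithm:
gcd(46, 89) = 1
Bezout coefficients: 46 × -29 + 89 × 15 = 1
So 46 × -29 ≡ 1 (mod 89)
The inverse is -29 mod 89 = 60
Verification: 46 × 60 = 2760 = 31 × 89 + 1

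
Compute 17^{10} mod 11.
1

Using successive squaring:
Binary expansion of 10: 1010
Powers of 17 mod 11 (each is the square of the previous):
  17^1 ≡ 6 (mod 11)
  17^2 ≡ 6² = 36 ≡ 3 (mod 11)
  17^4 ≡ 3² = 9 ≡ 9 (mod 11)
  17^8 ≡ 9² = 81 ≡ 4 (mod 11)
10 = 8 + 2, so 17^10 = 17^8 × 17^2 ≡ 4 × 3 (mod 11)
Multiplying step by step:
  4 × 3 = 12 ≡ 1 (mod 11)
Result: 17^10 ≡ 1 (mod 11)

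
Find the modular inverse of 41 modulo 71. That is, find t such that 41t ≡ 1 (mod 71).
26

Using Extended Euclidean Algorithm:
gcd(41, 71) = 1
Bezout coefficients: 41 × 26 + 71 × -15 = 1
So 41 × 26 ≡ 1 (mod 71)
The inverse is 26 mod 71 = 26
Verification: 41 × 26 = 1066 = 15 × 71 + 1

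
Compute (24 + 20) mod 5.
4

(24 + 20) = 44
44 mod 5 = 4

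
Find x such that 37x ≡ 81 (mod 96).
93

Since gcd(37, 96) = 1 divides 81, a solution exists.
Multiply both sides by the inverse of 37 mod 96:
  37^(-1) mod 96 = 13
  x ≡ 13 × 81 ≡ 1053 ≡ 93 (mod 96)
Verification: 37 × 93 = 3441 = 35 × 96 + 81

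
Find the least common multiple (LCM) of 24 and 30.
120

First find GCD(24, 30) using the Euclidean algorithm:
24 = 0 × 30 + 24
30 = 1 × 24 + 6
24 = 4 × 6 + 0
GCD(24, 30) = 6

LCM formula: LCM(a, b) = (a × b) / GCD(a, b)
LCM(24, 30) = (24 × 30) / 6
LCM(24, 30) = 720 / 6
LCM(24, 30) = 120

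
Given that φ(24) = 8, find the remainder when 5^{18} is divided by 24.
By Euler: 5^{8} ≡ 1 (mod 24) since gcd(5, 24) = 1. 18 = 2×8 + 2. So 5^{18} ≡ 5^{2} ≡ 1 (mod 24)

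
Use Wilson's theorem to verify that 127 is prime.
(126)! mod 127 = 126. Since this equals -1 (mod 127), Wilson confirms 127 is prime.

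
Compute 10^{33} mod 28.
20

Using successive squaring:
Binary expansion of 33: 100001
Powers of 10 mod 28 (each is the square of the previous):
  10^1 ≡ 10 (mod 28)
  10^2 ≡ 10² = 100 ≡ 16 (mod 28)
  10^4 ≡ 16² = 256 ≡ 4 (mod 28)
  10^8 ≡ 4² = 16 ≡ 16 (mod 28)
  10^16 ≡ 16² = 256 ≡ 4 (mod 28)
  10^32 ≡ 4² = 16 ≡ 16 (mod 28)
33 = 32 + 1, so 10^33 = 10^32 × 10^1 ≡ 16 × 10 (mod 28)
Multiplying step by step:
  16 × 10 = 160 ≡ 20 (mod 28)
Result: 10^33 ≡ 20 (mod 28)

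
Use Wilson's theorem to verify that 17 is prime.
(16)! mod 17 = 16. Since this equals -1 (mod 17), Wilson confirms 17 is prime.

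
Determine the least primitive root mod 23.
p - 1 = 22 has prime divisors 2, 11. h is a primitive root mod 23 iff h^(22/q) ≢ 1 (mod 23) for each such q.
h = 2: 2^11 ≡ 1, 2^2 ≡ 4 (mod 23); 2^11 ≡ 1, so not a primitive root.
h = 3: 3^11 ≡ 1, 3^2 ≡ 9 (mod 23); 3^11 ≡ 1, so not a primitive root.
h = 4: 4^11 ≡ 1, 4^2 ≡ 16 (mod 23); 4^11 ≡ 1, so not a primitive root.
h = 5: 5^11 ≡ 22, 5^2 ≡ 2 (mod 23); none is 1, so 5 has order 22 and is a primitive root.
The smallest primitive root mod 23 is g = 5.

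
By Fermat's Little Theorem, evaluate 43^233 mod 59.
By Fermat: 43^{58} ≡ 1 (mod 59). 233 = 4×58 + 1. So 43^{233} ≡ 43^{1} ≡ 43 (mod 59)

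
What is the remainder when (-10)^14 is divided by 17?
Using repeated squaring. (-10) ≡ 7 (mod 17). 14 = 8 + 4 + 2 (binary 1110). Repeated squaring mod 17: 7^1 ≡ 7; 7^2 ≡ 7² = 49 ≡ 15; 7^4 ≡ 15² = 225 ≡ 4; 7^8 ≡ 4² = 16 ≡ 16. Multiply: (-10)^14 ≡ 7^8 × 7^4 × 7^2 ≡ 16 × 4 × 15 (mod 17): 16 × 4 = 64 ≡ 13; 13 × 15 = 195 ≡ 8. So (-10)^14 ≡ 8 (mod 17).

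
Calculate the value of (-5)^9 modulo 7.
(-5) ≡ 2 (mod 7). 9 = 8 + 1 (binary 1001). Repeated squaring mod 7: 2^1 ≡ 2; 2^2 ≡ 2² = 4 ≡ 4; 2^4 ≡ 4² = 16 ≡ 2; 2^8 ≡ 2² = 4 ≡ 4. Multiply: (-5)^9 ≡ 2^8 × 2^1 ≡ 4 × 2 (mod 7): 4 × 2 = 8 ≡ 1. So (-5)^9 ≡ 1 (mod 7).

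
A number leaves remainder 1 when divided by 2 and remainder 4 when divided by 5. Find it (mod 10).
M = 2 × 5 = 10. M₁ = 5, y₁ ≡ 1 (mod 2). M₂ = 2, y₂ ≡ 3 (mod 5). y = 1×5×1 + 4×2×3 ≡ 9 (mod 10)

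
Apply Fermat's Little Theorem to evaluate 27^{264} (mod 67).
1

By Fermat's Little Theorem, a^(p-1) ≡ 1 (mod p) for prime p and gcd(a, p) = 1
Here p = 67, so 27^66 ≡ 1 (mod 67)
We can reduce the exponent: 264 mod 66 = 0
So 27^264 ≡ 27^0 (mod 67)
Computing: 27^0 mod 67 = 1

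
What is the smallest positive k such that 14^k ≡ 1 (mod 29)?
Powers of 14 mod 29: 14^1≡14, 14^2≡22, 14^3≡18, 14^4≡20, 14^5≡19, 14^6≡5, 14^7≡12, 14^8≡23, 14^9≡3, 14^10≡13, 14^11≡8, 14^12≡25, 14^13≡2, 14^14≡28, 14^15≡15, 14^16≡7, 14^17≡11, 14^18≡9, 14^19≡10, 14^20≡24, 14^21≡17, 14^22≡6, 14^23≡26, 14^24≡16, 14^25≡21, 14^26≡4, 14^27≡27, 14^28≡1. Order = 28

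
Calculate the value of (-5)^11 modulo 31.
Using repeated squaring. (-5) ≡ 26 (mod 31). 11 = 8 + 2 + 1 (binary 1011). Repeated squaring mod 31: 26^1 ≡ 26; 26^2 ≡ 26² = 676 ≡ 25; 26^4 ≡ 25² = 625 ≡ 5; 26^8 ≡ 5² = 25 ≡ 25. Multiply: (-5)^11 ≡ 26^8 × 26^2 × 26^1 ≡ 25 × 25 × 26 (mod 31): 25 × 25 = 625 ≡ 5; 5 × 26 = 130 ≡ 6. So (-5)^11 ≡ 6 (mod 31).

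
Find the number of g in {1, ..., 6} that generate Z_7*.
Number of primitive roots mod 7 = φ(6) = 2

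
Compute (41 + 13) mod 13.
2

(41 + 13) = 54
54 mod 13 = 2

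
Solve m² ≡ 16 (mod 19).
The square roots of 16 mod 19 are 4 and 15. Verify: 4² = 16 ≡ 16 (mod 19)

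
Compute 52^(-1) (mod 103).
2

Using Extended Euclidean Algorithm:
gcd(52, 103) = 1
Bezout coefficients: 52 × 2 + 103 × -1 = 1
So 52 × 2 ≡ 1 (mod 103)
The inverse is 2 mod 103 = 2
Verification: 52 × 2 = 104 = 1 × 103 + 1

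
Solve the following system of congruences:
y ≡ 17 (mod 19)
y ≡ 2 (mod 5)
17

Using the Chinese Remainder Theorem:
M = product of moduli = 95
For equation 1: M_1 = 5, 5 ≡ 5 (mod 19), inverse of 5 mod 19 is 4 (check: 5 × 4 = 20 ≡ 1 (mod 19))
For equation 2: M_2 = 19, 19 ≡ 4 (mod 5), inverse of 19 mod 5 is 4 (check: 4 × 4 = 16 ≡ 1 (mod 5))
Combine: y ≡ Σ r_i×M_i×(M_i⁻¹ mod m_i) = 17×5×4 + 2×19×4 = 340 + 152 = 492
492 mod 95 = 17
y ≡ 17 (mod 95)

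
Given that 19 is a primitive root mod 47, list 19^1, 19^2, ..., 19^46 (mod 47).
g^1, g^2, ..., g^{46} mod 47: {19, 32, 44, 37, 45, 9, 30, 6, 20, 4, 29, 34, 35, 7, 39, 36, 26, 24, 33, 16, 22, 42, 46, 28, 15, 3, 10, 2, 38, 17, 41, 27, 43, 18, 13, 12, 40, 8, 11, 21, 23, 14, 31, 25, 5, 1}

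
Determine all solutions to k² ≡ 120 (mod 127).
The square roots of 120 mod 127 are 82 and 45. Verify: 82² = 6724 ≡ 120 (mod 127)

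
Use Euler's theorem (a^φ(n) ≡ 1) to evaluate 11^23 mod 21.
By Euler: 11^{12} ≡ 1 (mod 21) since gcd(11, 21) = 1. 23 = 1×12 + 11. So 11^{23} ≡ 11^{11} ≡ 2 (mod 21)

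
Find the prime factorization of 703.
19 × 37

Divide by primes starting from smallest:
703 ÷ 19 = 37
37 ÷ 37 = 1

703 = 19 × 37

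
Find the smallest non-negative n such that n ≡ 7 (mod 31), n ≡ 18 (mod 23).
317

Using the Chinese Remainder Theorem:
M = product of moduli = 713
For equation 1: M_1 = 23, 23 ≡ 23 (mod 31), inverse of 23 mod 31 is 27 (check: 23 × 27 = 621 ≡ 1 (mod 31))
For equation 2: M_2 = 31, 31 ≡ 8 (mod 23), inverse of 31 mod 23 is 3 (check: 8 × 3 = 24 ≡ 1 (mod 23))
Combine: n ≡ Σ r_i×M_i×(M_i⁻¹ mod m_i) = 7×23×27 + 18×31×3 = 4347 + 1674 = 6021
6021 mod 713 = 317
n ≡ 317 (mod 713)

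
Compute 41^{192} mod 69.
49

Using successive squaring:
Binary expansion of 192: 11000000
Powers of 41 mod 69 (each is the square of the previous):
  41^1 ≡ 41 (mod 69)
  41^2 ≡ 41² = 1681 ≡ 25 (mod 69)
  41^4 ≡ 25² = 625 ≡ 4 (mod 69)
  41^8 ≡ 4² = 16 ≡ 16 (mod 69)
  41^16 ≡ 16² = 256 ≡ 49 (mod 69)
  41^32 ≡ 49² = 2401 ≡ 55 (mod 69)
  41^64 ≡ 55² = 3025 ≡ 58 (mod 69)
  41^128 ≡ 58² = 3364 ≡ 52 (mod 69)
192 = 128 + 64, so 41^192 = 41^128 × 41^64 ≡ 52 × 58 (mod 69)
Multiplying step by step:
  52 × 58 = 3016 ≡ 49 (mod 69)
Result: 41^192 ≡ 49 (mod 69)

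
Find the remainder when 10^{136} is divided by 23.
By Fermat: 10^{22} ≡ 1 (mod 23). 136 = 6×22 + 4. So 10^{136} ≡ 10^{4} ≡ 18 (mod 23)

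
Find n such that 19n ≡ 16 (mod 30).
4

Since gcd(19, 30) = 1 divides 16, a solution exists.
Multiply both sides by the inverse of 19 mod 30:
  19^(-1) mod 30 = 19
  x ≡ 19 × 16 ≡ 304 ≡ 4 (mod 30)
Verification: 19 × 4 = 76 = 2 × 30 + 16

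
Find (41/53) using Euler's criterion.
(41/53) = 41^{26} mod 53 = -1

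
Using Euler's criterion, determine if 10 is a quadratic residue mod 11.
By Euler's criterion: 10^{5} ≡ 10 (mod 11). Since this equals -1 (≡ 10), 10 is not a QR.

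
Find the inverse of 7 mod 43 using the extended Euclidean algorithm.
Extended GCD: 7(-6) + 43(1) = 1. So 7^(-1) ≡ 37 ≡ 37 (mod 43). Verify: 7 × 37 = 259 ≡ 1 (mod 43)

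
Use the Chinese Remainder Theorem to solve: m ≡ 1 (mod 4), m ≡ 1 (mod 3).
M = 4 × 3 = 12. M₁ = 3, y₁ ≡ 3 (mod 4). M₂ = 4, y₂ ≡ 1 (mod 3). m = 1×3×3 + 1×4×1 ≡ 1 (mod 12)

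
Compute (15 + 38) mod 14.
11

(15 + 38) = 53
53 mod 14 = 11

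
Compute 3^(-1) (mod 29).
3^(-1) ≡ 10 (mod 29). Verification: 3 × 10 = 30 ≡ 1 (mod 29)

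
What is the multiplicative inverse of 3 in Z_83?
28

Using Extended Euclidean Algorithm:
gcd(3, 83) = 1
Bezout coefficients: 3 × 28 + 83 × -1 = 1
So 3 × 28 ≡ 1 (mod 83)
The inverse is 28 mod 83 = 28
Verification: 3 × 28 = 84 = 1 × 83 + 1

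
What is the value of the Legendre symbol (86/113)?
(86/113) = 86^{56} mod 113 = -1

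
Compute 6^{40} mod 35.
1

Using successive squaring:
Binary expansion of 40: 101000
Powers of 6 mod 35 (each is the square of the previous):
  6^1 ≡ 6 (mod 35)
  6^2 ≡ 6² = 36 ≡ 1 (mod 35)
  6^4 ≡ 1² = 1 ≡ 1 (mod 35)
  6^8 ≡ 1² = 1 ≡ 1 (mod 35)
  6^16 ≡ 1² = 1 ≡ 1 (mod 35)
  6^32 ≡ 1² = 1 ≡ 1 (mod 35)
40 = 32 + 8, so 6^40 = 6^32 × 6^8 ≡ 1 × 1 (mod 35)
Multiplying step by step:
  1 × 1 = 1 ≡ 1 (mod 35)
Result: 6^40 ≡ 1 (mod 35)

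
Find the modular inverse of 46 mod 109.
46^(-1) ≡ 64 (mod 109). Verification: 46 × 64 = 2944 ≡ 1 (mod 109)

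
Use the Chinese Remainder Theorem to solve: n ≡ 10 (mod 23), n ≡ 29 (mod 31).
401

Using the Chinese Remainder Theorem:
M = product of moduli = 713
For equation 1: M_1 = 31, 31 ≡ 8 (mod 23), inverse of 31 mod 23 is 3 (check: 8 × 3 = 24 ≡ 1 (mod 23))
For equation 2: M_2 = 23, 23 ≡ 23 (mod 31), inverse of 23 mod 31 is 27 (check: 23 × 27 = 621 ≡ 1 (mod 31))
Combine: n ≡ Σ r_i×M_i×(M_i⁻¹ mod m_i) = 10×31×3 + 29×23×27 = 930 + 18009 = 18939
18939 mod 713 = 401
n ≡ 401 (mod 713)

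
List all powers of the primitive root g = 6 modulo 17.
g^1, g^2, ..., g^{16} mod 17: {6, 2, 12, 4, 7, 8, 14, 16, 11, 15, 5, 13, 10, 9, 3, 1}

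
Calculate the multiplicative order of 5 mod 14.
Powers of 5 mod 14: 5^1≡5, 5^2≡11, 5^3≡13, 5^4≡9, 5^5≡3, 5^6≡1. Order = 6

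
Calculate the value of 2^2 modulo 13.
2 = 2 (binary 10). Repeated squaring mod 13: 2^1 ≡ 2; 2^2 ≡ 2² = 4 ≡ 4. So 2^2 ≡ 4 (mod 13).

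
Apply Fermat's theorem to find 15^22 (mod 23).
By Fermat's Little Theorem, 15^{22} ≡ 1 (mod 23) since 23 is prime and gcd(15, 23) = 1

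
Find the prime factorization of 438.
2 × 3 × 73

Divide by primes starting from smallest:
438 ÷ 2 = 219
219 ÷ 3 = 73
73 ÷ 73 = 1

438 = 2 × 3 × 73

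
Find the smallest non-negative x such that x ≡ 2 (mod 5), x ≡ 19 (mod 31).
112

Using the Chinese Remainder Theorem:
M = product of moduli = 155
For equation 1: M_1 = 31, 31 ≡ 1 (mod 5), inverse of 31 mod 5 is 1 (check: 1 × 1 = 1 ≡ 1 (mod 5))
For equation 2: M_2 = 5, 5 ≡ 5 (mod 31), inverse of 5 mod 31 is 25 (check: 5 × 25 = 125 ≡ 1 (mod 31))
Combine: x ≡ Σ r_i×M_i×(M_i⁻¹ mod m_i) = 2×31×1 + 19×5×25 = 62 + 2375 = 2437
2437 mod 155 = 112
x ≡ 112 (mod 155)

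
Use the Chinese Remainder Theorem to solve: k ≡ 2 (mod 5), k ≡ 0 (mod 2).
M = 5 × 2 = 10. M₁ = 2, y₁ ≡ 3 (mod 5). M₂ = 5, y₂ ≡ 1 (mod 2). k = 2×2×3 + 0×5×1 ≡ 2 (mod 10)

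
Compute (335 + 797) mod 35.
12

(335 + 797) = 1132
1132 mod 35 = 12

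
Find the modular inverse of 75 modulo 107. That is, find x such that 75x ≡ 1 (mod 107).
10

Using Extended Euclidean Algorithm:
gcd(75, 107) = 1
Bezout coefficients: 75 × 10 + 107 × -7 = 1
So 75 × 10 ≡ 1 (mod 107)
The inverse is 10 mod 107 = 10
Verification: 75 × 10 = 750 = 7 × 107 + 1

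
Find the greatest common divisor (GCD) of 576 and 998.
2

Using the Euclidean algorithm:
576 = 0 × 998 + 576
998 = 1 × 576 + 422
576 = 1 × 422 + 154
422 = 2 × 154 + 114
154 = 1 × 114 + 40
114 = 2 × 40 + 34
40 = 1 × 34 + 6
34 = 5 × 6 + 4
6 = 1 × 4 + 2
4 = 2 × 2 + 0

GCD(576, 998) = 2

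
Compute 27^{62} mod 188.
9

Using successive squaring:
Binary expansion of 62: 111110
Powers of 27 mod 188 (each is the square of the previous):
  27^1 ≡ 27 (mod 188)
  27^2 ≡ 27² = 729 ≡ 165 (mod 188)
  27^4 ≡ 165² = 27225 ≡ 153 (mod 188)
  27^8 ≡ 153² = 23409 ≡ 97 (mod 188)
  27^16 ≡ 97² = 9409 ≡ 9 (mod 188)
  27^32 ≡ 9² = 81 ≡ 81 (mod 188)
62 = 32 + 16 + 8 + 4 + 2, so 27^62 = 27^32 × 27^16 × 27^8 × 27^4 × 27^2 ≡ 81 × 9 × 97 × 153 × 165 (mod 188)
Multiplying step by step:
  81 × 9 = 729 ≡ 165 (mod 188)
  165 × 97 = 16005 ≡ 25 (mod 188)
  25 × 153 = 3825 ≡ 65 (mod 188)
  65 × 165 = 10725 ≡ 9 (mod 188)
Result: 27^62 ≡ 9 (mod 188)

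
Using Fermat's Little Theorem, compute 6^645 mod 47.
By Fermat: 6^{46} ≡ 1 (mod 47). 645 ≡ 1 (mod 46). So 6^{645} ≡ 6^{1} ≡ 6 (mod 47)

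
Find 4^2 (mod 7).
2 = 2 (binary 10). Repeated squaring mod 7: 4^1 ≡ 4; 4^2 ≡ 4² = 16 ≡ 2. So 4^2 ≡ 2 (mod 7).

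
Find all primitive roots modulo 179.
Primitive roots mod 179: {2, 6, 7, 8, 10, 11, 18, 21, 23, 24, 26, 28, 30, 32, 33, 34, 35, 37, 38, 40, 41, 44, 50, 53, 54, 55, 58, 62, 63, 69, 71, 72, 73, 78, 79, 84, 86, 90, 91, 92, 94, 96, 97, 98, 99, 102, 103, 104, 105, 109, 111, 112, 113, 114, 115, 118, 119, 120, 122, 123, 127, 128, 130, 131, 132, 133, 134, 136, 137, 140, 143, 148, 150, 152, 154, 157, 159, 160, 162, 163, 164, 165, 166, 167, 170, 174, 175, 176}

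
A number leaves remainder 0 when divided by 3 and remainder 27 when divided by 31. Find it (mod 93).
M = 3 × 31 = 93. M₁ = 31, y₁ ≡ 1 (mod 3). M₂ = 3, y₂ ≡ 21 (mod 31). m = 0×31×1 + 27×3×21 ≡ 27 (mod 93)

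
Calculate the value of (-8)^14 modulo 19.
Using repeated squaring. (-8) ≡ 11 (mod 19). 14 = 8 + 4 + 2 (binary 1110). Repeated squaring mod 19: 11^1 ≡ 11; 11^2 ≡ 11² = 121 ≡ 7; 11^4 ≡ 7² = 49 ≡ 11; 11^8 ≡ 11² = 121 ≡ 7. Multiply: (-8)^14 ≡ 11^8 × 11^4 × 11^2 ≡ 7 × 11 × 7 (mod 19): 7 × 11 = 77 ≡ 1; 1 × 7 = 7 ≡ 7. So (-8)^14 ≡ 7 (mod 19).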